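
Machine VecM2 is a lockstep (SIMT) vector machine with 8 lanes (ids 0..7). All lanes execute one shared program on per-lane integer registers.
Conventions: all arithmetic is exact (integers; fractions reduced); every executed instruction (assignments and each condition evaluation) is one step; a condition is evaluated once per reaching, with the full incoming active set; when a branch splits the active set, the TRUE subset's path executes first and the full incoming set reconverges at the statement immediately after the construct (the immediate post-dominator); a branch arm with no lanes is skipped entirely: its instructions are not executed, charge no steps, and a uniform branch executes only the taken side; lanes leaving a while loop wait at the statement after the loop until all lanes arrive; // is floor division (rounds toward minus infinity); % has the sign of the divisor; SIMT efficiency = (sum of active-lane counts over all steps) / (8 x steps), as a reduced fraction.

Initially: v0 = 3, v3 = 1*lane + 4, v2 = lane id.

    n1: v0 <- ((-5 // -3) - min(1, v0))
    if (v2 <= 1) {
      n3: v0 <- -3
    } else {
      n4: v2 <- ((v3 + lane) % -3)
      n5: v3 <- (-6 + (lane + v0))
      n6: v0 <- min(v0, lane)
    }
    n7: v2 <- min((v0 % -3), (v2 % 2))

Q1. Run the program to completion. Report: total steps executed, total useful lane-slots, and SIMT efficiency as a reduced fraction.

Answer: 7 steps, 44 useful, 11/14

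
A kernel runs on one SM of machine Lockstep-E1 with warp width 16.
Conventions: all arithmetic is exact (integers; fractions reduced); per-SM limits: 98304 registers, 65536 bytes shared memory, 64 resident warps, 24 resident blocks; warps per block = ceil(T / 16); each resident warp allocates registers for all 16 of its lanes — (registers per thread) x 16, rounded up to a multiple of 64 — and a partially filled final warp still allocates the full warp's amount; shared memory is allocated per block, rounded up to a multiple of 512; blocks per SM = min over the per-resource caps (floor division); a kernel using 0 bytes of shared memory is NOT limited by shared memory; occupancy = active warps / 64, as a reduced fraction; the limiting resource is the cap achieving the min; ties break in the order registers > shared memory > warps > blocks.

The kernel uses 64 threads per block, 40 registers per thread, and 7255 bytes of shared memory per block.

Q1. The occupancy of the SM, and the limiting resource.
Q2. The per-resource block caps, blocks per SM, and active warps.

Answer: occupancy 1/2, limited by shared memory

registers: 38 blocks
shared memory: 8 blocks
warps: 16 blocks
blocks: 24 blocks

Answer: 8 blocks, 32 active warps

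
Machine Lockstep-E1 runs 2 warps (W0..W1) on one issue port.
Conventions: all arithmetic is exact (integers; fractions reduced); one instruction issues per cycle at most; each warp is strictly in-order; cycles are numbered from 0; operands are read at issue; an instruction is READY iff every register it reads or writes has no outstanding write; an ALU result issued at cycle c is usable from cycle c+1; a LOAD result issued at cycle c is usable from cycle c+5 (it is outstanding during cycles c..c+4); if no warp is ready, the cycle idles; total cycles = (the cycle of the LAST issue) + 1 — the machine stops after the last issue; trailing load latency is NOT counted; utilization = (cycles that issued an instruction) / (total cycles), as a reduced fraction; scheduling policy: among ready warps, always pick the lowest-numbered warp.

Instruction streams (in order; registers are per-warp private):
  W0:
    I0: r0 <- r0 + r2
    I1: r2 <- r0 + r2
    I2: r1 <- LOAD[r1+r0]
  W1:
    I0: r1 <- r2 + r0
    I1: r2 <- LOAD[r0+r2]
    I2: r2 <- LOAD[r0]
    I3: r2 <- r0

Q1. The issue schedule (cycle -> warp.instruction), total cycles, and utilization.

cycle 0: W0.I0
cycle 1: W0.I1
cycle 2: W0.I2
cycle 3: W1.I0
cycle 4: W1.I1
cycle 5: idle
cycle 6: idle
cycle 7: idle
cycle 8: idle
cycle 9: W1.I2
cycle 10: idle
cycle 11: idle
cycle 12: idle
cycle 13: idle
cycle 14: W1.I3

Answer: 15 cycles, utilization 7/15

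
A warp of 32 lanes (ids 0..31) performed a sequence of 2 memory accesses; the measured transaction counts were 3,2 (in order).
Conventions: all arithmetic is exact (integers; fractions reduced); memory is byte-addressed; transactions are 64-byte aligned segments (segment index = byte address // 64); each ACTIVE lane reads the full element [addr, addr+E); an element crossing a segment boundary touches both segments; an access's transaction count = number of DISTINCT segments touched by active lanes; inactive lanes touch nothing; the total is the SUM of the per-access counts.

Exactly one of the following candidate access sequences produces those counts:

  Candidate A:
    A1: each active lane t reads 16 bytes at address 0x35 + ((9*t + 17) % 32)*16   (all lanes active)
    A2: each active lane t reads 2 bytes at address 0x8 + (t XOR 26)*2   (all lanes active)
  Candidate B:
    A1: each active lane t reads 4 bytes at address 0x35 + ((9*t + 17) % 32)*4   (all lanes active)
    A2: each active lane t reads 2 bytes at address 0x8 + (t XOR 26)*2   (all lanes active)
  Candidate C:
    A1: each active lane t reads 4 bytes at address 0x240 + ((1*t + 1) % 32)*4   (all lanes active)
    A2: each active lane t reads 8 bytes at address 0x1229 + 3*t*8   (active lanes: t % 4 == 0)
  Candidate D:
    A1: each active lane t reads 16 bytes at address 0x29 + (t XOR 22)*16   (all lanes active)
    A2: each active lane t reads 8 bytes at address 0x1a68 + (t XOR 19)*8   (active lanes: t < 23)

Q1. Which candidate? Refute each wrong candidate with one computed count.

A: A1 gives 9 transactions, not 3
C: A1 gives 2 transactions, not 3
D: A1 gives 9 transactions, not 3
B: all counts match (3,2)

Answer: B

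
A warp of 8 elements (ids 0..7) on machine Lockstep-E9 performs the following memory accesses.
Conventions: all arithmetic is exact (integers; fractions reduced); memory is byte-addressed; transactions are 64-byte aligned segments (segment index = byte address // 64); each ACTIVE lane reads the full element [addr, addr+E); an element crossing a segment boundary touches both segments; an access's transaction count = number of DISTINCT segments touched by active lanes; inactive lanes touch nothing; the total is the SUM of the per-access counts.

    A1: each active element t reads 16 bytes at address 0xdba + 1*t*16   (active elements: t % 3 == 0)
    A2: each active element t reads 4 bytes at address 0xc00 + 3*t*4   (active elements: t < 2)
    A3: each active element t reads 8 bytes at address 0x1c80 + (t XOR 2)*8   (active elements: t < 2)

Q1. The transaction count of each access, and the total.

A1: 3 transactions
A2: 1 transaction
A3: 1 transaction

Answer: 3,1,1; total 5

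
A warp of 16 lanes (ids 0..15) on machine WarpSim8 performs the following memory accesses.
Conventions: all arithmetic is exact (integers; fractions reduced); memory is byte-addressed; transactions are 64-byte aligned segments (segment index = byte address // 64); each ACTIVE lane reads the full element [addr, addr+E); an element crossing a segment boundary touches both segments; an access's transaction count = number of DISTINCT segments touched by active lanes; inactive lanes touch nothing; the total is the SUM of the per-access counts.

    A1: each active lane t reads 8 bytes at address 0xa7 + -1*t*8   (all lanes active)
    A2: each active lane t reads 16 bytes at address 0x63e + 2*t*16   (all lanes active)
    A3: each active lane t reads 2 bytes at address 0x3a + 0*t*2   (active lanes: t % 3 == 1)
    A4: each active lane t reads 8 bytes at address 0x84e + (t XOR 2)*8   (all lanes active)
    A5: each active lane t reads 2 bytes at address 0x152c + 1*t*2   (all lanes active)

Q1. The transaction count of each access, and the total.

A1: 3 transactions
A2: 9 transactions
A3: 1 transaction
A4: 3 transactions
A5: 2 transactions

Answer: 3,9,1,3,2; total 18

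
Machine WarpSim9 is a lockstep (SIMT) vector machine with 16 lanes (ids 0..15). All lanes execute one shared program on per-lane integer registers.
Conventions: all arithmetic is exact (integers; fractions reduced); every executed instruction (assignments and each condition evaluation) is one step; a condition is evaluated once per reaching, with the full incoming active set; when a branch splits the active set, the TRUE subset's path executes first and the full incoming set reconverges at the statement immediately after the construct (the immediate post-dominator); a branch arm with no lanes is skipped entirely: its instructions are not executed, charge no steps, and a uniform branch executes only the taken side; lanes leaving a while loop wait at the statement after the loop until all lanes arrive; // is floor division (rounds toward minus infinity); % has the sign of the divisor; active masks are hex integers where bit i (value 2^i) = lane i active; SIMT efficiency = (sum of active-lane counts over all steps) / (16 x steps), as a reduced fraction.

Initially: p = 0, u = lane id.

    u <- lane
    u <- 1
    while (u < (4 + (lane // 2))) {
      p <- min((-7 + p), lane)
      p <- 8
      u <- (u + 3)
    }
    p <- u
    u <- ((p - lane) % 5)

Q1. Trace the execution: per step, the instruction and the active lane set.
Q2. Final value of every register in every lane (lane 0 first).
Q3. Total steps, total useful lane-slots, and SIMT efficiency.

step 0: u <- lane                    0xffff
step 1: u <- 1                       0xffff
step 2: eval (u < (4 + (lane // 2))) 0xffff
step 3: p <- min((-7 + p), lane)     0xffff
step 4: p <- 8                       0xffff
step 5: u <- (u + 3)                 0xffff
step 6: eval (u < (4 + (lane // 2))) 0xffff
step 7: p <- min((-7 + p), lane)     0xfffc
step 8: p <- 8                       0xfffc
step 9: u <- (u + 3)                 0xfffc
step 10: eval (u < (4 + (lane // 2))) 0xfffc
step 11: p <- min((-7 + p), lane)     0xff00
step 12: p <- 8                       0xff00
step 13: u <- (u + 3)                 0xff00
step 14: eval (u < (4 + (lane // 2))) 0xff00
step 15: p <- min((-7 + p), lane)     0xc000
step 16: p <- 8                       0xc000
step 17: u <- (u + 3)                 0xc000
step 18: eval (u < (4 + (lane // 2))) 0xc000
step 19: p <- u                       0xffff
step 20: u <- ((p - lane) % 5)        0xffff

Answer: 21 steps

p: 4,4,7,7,7,7,7,7,10,10,10,10,10,10,13,13
u: 4,3,0,4,3,2,1,0,2,1,0,4,3,2,4,3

steps = 21; useful = 240; efficiency = 240/336 = 5/7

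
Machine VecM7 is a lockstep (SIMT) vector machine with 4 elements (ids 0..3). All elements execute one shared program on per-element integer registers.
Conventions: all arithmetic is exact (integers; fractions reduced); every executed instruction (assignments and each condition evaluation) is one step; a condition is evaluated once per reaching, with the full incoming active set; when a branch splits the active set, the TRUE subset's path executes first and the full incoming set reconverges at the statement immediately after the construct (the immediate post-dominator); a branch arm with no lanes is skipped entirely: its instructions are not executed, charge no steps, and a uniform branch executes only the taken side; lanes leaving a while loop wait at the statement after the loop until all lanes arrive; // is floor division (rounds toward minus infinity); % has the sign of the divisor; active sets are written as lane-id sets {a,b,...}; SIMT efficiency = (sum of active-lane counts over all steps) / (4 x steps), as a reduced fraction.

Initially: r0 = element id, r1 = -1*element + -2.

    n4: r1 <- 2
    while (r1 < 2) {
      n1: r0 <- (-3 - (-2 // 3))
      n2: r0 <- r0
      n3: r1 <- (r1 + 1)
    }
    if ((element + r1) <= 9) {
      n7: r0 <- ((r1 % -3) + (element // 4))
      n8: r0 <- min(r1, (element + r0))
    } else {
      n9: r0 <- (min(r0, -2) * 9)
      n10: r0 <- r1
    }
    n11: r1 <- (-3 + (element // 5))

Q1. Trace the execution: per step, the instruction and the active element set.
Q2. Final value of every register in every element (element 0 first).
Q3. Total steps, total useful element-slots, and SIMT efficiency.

step 0: r1 <- 2                      {0,1,2,3}
step 1: eval (r1 < 2)                {0,1,2,3}
step 2: eval ((element + r1) <= 9)   {0,1,2,3}
step 3: r0 <- ((r1 % -3) + (element // 4)) {0,1,2,3}
step 4: r0 <- min(r1, (element + r0)) {0,1,2,3}
step 5: r1 <- (-3 + (element // 5))  {0,1,2,3}

Answer: 6 steps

r0: -1,0,1,2
r1: -3,-3,-3,-3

steps = 6; useful = 24; efficiency = 24/24 = 1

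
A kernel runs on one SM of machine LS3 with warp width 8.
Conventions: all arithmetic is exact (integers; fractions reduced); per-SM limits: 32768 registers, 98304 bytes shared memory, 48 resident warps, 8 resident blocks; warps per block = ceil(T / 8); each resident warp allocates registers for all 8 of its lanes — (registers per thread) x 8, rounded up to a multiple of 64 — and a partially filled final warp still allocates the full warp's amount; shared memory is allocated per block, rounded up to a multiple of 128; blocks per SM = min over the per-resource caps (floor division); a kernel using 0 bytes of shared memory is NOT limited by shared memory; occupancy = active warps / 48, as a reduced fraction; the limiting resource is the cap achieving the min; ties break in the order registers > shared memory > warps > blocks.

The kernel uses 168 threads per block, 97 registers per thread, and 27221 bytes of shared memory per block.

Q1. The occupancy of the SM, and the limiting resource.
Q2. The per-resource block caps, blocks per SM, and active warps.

Answer: occupancy 7/16, limited by registers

registers: 1 block
shared memory: 3 blocks
warps: 2 blocks
blocks: 8 blocks

Answer: 1 block, 21 active warps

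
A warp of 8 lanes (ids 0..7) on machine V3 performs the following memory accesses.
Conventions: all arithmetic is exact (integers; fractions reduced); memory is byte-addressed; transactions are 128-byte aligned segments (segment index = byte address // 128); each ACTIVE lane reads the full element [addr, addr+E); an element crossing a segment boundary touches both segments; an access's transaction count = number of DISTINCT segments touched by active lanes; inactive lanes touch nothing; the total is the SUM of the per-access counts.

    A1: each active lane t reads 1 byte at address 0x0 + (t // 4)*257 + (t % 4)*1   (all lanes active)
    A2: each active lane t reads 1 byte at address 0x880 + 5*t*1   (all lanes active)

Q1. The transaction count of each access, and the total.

A1: 2 transactions
A2: 1 transaction

Answer: 2,1; total 3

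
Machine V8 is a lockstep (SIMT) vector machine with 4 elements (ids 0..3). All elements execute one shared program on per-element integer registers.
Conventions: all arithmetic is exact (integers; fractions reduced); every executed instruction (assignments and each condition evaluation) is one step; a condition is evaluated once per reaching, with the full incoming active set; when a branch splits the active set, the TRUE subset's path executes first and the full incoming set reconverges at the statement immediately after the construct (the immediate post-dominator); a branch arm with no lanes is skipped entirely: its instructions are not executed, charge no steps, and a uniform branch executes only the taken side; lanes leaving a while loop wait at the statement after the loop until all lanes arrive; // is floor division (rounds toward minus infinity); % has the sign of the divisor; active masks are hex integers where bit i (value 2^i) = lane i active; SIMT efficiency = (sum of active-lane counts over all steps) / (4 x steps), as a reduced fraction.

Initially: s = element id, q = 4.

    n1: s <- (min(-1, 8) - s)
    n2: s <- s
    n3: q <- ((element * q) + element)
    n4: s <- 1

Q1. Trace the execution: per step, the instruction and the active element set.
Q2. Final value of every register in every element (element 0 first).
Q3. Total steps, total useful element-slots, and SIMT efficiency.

step 0: s <- (min(-1, 8) - s)        0xf
step 1: s <- s                       0xf
step 2: q <- ((element * q) + element) 0xf
step 3: s <- 1                       0xf

Answer: 4 steps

s: 1,1,1,1
q: 0,5,10,15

steps = 4; useful = 16; efficiency = 16/16 = 1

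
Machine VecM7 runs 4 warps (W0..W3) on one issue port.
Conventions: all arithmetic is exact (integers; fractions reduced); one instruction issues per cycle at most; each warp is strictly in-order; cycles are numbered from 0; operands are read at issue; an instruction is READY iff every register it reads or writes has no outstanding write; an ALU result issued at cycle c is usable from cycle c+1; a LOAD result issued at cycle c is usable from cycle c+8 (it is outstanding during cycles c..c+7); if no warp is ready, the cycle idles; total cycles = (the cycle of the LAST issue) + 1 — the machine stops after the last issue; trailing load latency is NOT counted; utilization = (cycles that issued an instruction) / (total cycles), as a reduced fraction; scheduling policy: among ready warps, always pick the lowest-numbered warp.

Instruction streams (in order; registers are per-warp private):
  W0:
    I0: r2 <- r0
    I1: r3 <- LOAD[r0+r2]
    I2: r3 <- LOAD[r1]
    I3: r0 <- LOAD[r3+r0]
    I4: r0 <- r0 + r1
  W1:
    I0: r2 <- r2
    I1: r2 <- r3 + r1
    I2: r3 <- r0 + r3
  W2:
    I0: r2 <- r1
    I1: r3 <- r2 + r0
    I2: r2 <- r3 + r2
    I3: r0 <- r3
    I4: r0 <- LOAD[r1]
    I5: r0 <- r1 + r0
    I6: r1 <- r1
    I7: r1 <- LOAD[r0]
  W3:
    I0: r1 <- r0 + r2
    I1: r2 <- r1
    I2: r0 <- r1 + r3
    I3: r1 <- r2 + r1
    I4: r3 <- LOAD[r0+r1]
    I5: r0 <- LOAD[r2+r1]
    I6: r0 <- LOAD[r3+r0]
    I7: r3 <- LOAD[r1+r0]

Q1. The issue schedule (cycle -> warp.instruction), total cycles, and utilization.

cycle 0: W0.I0
cycle 1: W0.I1
cycle 2: W1.I0
cycle 3: W1.I1
cycle 4: W1.I2
cycle 5: W2.I0
cycle 6: W2.I1
cycle 7: W2.I2
cycle 8: W2.I3
cycle 9: W0.I2
cycle 10: W2.I4
cycle 11: W3.I0
cycle 12: W3.I1
cycle 13: W3.I2
cycle 14: W3.I3
cycle 15: W3.I4
cycle 16: W3.I5
cycle 17: W0.I3
cycle 18: W2.I5
cycle 19: W2.I6
cycle 20: W2.I7
cycle 21: idle
cycle 22: idle
cycle 23: idle
cycle 24: W3.I6
cycle 25: W0.I4
cycle 26: idle
cycle 27: idle
cycle 28: idle
cycle 29: idle
cycle 30: idle
cycle 31: idle
cycle 32: W3.I7

Answer: 33 cycles, utilization 8/11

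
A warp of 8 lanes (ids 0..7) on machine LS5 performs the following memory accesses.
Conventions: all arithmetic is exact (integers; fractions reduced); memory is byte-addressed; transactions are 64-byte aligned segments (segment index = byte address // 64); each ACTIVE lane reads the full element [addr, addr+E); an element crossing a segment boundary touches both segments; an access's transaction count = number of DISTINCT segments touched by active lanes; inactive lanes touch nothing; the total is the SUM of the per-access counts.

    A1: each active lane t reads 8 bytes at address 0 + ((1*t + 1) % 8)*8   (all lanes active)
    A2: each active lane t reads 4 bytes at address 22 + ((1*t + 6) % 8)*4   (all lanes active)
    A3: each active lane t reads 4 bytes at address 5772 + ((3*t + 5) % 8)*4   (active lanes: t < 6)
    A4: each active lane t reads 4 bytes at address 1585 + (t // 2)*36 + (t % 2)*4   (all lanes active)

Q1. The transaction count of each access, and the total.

A1: 1 transaction
A2: 1 transaction
A3: 1 transaction
A4: 3 transactions

Answer: 1,1,1,3; total 6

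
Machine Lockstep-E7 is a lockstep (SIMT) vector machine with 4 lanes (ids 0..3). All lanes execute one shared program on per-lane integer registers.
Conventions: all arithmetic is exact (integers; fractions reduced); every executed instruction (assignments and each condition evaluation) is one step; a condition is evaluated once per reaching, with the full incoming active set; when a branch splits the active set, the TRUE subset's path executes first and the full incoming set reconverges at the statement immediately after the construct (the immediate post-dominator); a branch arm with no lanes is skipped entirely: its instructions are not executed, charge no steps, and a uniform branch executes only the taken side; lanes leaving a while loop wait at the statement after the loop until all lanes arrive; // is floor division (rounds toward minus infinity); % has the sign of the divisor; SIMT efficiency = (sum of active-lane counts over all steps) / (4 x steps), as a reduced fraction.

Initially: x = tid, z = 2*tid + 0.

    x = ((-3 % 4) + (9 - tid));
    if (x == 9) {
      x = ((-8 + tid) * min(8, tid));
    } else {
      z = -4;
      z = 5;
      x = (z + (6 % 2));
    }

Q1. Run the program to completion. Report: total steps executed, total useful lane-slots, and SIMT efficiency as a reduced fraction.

Answer: 6 steps, 18 useful, 3/4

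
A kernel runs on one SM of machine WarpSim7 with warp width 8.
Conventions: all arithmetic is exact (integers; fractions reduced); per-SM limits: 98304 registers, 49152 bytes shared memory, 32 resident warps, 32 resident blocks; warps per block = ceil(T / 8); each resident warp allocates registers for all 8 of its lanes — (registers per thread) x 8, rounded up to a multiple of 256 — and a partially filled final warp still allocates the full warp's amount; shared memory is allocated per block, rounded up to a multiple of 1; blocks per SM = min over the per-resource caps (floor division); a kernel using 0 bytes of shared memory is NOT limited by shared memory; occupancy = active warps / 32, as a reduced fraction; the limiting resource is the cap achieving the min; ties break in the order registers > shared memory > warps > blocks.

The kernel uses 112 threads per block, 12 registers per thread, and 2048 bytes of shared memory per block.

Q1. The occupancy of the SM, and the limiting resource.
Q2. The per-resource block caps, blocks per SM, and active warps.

Answer: occupancy 7/8, limited by warps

registers: 27 blocks
shared memory: 24 blocks
warps: 2 blocks
blocks: 32 blocks

Answer: 2 blocks, 28 active warps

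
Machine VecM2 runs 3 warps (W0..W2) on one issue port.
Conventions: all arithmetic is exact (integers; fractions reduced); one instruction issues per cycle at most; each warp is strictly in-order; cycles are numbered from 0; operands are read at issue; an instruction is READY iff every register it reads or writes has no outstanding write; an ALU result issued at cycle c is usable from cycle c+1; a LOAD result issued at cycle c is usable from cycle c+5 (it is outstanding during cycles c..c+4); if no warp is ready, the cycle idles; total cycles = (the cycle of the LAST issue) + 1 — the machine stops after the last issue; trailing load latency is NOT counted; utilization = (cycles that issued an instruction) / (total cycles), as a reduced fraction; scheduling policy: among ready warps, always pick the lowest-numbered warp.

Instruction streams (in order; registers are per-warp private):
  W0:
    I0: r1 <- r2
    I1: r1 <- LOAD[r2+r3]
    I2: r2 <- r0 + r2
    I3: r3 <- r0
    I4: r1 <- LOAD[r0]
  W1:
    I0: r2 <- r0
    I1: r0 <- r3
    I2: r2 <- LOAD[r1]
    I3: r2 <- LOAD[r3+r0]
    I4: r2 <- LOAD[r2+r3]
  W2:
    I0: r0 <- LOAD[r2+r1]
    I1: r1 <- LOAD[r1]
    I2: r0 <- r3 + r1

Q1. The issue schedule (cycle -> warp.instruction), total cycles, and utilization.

cycle 0: W0.I0
cycle 1: W0.I1
cycle 2: W0.I2
cycle 3: W0.I3
cycle 4: W1.I0
cycle 5: W1.I1
cycle 6: W0.I4
cycle 7: W1.I2
cycle 8: W2.I0
cycle 9: W2.I1
cycle 10: idle
cycle 11: idle
cycle 12: W1.I3
cycle 13: idle
cycle 14: W2.I2
cycle 15: idle
cycle 16: idle
cycle 17: W1.I4

Answer: 18 cycles, utilization 13/18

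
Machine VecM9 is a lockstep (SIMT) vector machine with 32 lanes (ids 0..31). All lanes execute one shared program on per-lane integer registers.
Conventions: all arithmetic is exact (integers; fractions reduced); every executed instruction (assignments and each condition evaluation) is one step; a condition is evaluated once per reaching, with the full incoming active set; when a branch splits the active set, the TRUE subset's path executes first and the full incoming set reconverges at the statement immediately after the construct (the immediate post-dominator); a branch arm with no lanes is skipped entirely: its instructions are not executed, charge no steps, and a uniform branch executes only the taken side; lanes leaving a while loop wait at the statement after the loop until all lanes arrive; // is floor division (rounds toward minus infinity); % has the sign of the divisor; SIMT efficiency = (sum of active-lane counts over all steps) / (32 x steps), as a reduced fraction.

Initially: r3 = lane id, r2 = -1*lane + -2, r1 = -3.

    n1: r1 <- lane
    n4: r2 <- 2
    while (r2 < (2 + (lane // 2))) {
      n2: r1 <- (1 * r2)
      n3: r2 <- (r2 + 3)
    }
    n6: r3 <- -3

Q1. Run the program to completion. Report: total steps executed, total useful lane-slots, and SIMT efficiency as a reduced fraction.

Answer: 19 steps, 398 useful, 199/304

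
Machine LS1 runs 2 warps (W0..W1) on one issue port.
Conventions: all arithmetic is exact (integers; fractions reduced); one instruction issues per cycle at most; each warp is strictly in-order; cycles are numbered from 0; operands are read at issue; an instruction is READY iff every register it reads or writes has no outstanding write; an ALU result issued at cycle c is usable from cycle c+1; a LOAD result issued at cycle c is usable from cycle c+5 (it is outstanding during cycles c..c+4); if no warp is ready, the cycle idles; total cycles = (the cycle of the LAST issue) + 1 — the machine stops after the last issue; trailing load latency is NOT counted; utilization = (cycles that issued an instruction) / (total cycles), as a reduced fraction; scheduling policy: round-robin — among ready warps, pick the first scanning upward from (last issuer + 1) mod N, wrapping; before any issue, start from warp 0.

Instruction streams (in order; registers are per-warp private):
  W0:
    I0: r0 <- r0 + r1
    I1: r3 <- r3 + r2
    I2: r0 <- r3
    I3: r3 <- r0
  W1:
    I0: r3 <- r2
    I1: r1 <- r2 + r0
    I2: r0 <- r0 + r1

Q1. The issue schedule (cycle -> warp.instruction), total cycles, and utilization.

cycle 0: W0.I0
cycle 1: W1.I0
cycle 2: W0.I1
cycle 3: W1.I1
cycle 4: W0.I2
cycle 5: W1.I2
cycle 6: W0.I3

Answer: 7 cycles, utilization 1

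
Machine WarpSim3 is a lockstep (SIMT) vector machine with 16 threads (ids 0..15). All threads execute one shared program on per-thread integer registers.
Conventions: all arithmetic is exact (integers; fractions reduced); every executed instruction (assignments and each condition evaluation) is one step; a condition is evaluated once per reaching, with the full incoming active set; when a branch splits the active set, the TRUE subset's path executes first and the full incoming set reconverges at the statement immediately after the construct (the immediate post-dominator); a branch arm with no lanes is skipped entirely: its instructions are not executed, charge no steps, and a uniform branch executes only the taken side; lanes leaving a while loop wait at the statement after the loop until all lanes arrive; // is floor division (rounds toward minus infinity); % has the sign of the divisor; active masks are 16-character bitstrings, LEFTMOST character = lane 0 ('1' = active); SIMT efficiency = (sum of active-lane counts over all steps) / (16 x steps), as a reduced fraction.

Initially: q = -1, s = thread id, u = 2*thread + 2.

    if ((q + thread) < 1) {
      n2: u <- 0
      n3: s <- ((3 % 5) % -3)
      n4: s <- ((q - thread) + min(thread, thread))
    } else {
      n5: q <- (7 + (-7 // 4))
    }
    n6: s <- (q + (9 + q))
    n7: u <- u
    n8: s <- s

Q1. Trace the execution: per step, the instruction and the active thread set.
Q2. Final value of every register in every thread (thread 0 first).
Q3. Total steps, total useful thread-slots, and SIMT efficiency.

step 0: eval ((q + thread) < 1)      1111111111111111
step 1: u <- 0                       1100000000000000
step 2: s <- ((3 % 5) % -3)          1100000000000000
step 3: s <- ((q - thread) + min(thread, thread)) 1100000000000000
step 4: q <- (7 + (-7 // 4))         0011111111111111
step 5: s <- (q + (9 + q))           1111111111111111
step 6: u <- u                       1111111111111111
step 7: s <- s                       1111111111111111

Answer: 8 steps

q: -1,-1,5,5,5,5,5,5,5,5,5,5,5,5,5,5
s: 7,7,19,19,19,19,19,19,19,19,19,19,19,19,19,19
u: 0,0,6,8,10,12,14,16,18,20,22,24,26,28,30,32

steps = 8; useful = 84; efficiency = 84/128 = 21/32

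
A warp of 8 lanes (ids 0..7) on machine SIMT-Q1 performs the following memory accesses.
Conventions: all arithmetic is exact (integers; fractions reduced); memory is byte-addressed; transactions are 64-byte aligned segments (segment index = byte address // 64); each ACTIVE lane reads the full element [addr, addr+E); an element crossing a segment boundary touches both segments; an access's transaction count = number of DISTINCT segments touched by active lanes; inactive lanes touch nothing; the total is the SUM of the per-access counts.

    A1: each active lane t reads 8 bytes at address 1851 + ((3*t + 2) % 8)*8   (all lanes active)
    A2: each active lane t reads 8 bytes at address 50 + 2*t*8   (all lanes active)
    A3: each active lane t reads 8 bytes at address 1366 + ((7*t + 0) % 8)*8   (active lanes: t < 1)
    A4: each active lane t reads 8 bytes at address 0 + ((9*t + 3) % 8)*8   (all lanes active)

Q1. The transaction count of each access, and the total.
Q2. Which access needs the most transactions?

A1: 2 transactions
A2: 3 transactions
A3: 1 transaction
A4: 1 transaction

Answer: 2,3,1,1; total 7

Answer: A2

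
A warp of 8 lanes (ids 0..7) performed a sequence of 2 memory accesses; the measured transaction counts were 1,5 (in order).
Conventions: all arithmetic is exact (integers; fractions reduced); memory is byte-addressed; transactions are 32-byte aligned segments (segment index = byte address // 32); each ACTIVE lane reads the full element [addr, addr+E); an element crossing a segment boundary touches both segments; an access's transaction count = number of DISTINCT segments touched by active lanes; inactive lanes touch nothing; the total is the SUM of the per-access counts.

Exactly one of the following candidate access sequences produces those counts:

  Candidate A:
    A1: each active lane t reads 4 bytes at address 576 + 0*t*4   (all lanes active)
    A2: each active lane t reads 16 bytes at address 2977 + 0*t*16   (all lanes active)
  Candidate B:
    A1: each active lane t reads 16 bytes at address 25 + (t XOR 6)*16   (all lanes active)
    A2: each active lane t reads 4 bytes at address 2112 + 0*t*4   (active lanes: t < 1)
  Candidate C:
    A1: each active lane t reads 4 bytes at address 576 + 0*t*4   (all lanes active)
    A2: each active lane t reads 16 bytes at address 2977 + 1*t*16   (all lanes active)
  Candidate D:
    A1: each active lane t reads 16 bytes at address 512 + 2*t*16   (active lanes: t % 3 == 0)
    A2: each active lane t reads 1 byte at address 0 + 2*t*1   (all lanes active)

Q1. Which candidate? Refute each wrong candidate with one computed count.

A: A2 gives 1 transaction, not 5
B: A1 gives 5 transactions, not 1
D: A1 gives 3 transactions, not 1
C: all counts match (1,5)

Answer: C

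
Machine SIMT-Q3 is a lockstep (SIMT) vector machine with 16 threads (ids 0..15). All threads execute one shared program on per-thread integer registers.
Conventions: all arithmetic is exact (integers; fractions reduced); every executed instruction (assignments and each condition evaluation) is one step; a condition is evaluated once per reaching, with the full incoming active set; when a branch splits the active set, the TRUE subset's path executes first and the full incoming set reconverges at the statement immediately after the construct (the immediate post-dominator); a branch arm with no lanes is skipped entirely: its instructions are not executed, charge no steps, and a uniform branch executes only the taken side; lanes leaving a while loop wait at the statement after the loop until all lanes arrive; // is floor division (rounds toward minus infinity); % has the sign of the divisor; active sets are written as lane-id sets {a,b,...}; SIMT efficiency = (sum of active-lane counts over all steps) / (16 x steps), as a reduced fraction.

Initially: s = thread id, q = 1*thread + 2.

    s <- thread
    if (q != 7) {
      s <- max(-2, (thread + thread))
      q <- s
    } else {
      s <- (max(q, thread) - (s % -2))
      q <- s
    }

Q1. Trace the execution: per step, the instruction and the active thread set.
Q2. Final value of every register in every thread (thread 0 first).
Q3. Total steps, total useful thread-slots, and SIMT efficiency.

step 0: s <- thread                  {0,1,2,3,4,5,6,7,8,9,10,11,12,13,14,15}
step 1: eval (q != 7)                {0,1,2,3,4,5,6,7,8,9,10,11,12,13,14,15}
step 2: s <- max(-2, (thread + thread)) {0,1,2,3,4,6,7,8,9,10,11,12,13,14,15}
step 3: q <- s                       {0,1,2,3,4,6,7,8,9,10,11,12,13,14,15}
step 4: s <- (max(q, thread) - (s % -2)) {5}
step 5: q <- s                       {5}

Answer: 6 steps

s: 0,2,4,6,8,8,12,14,16,18,20,22,24,26,28,30
q: 0,2,4,6,8,8,12,14,16,18,20,22,24,26,28,30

steps = 6; useful = 64; efficiency = 64/96 = 2/3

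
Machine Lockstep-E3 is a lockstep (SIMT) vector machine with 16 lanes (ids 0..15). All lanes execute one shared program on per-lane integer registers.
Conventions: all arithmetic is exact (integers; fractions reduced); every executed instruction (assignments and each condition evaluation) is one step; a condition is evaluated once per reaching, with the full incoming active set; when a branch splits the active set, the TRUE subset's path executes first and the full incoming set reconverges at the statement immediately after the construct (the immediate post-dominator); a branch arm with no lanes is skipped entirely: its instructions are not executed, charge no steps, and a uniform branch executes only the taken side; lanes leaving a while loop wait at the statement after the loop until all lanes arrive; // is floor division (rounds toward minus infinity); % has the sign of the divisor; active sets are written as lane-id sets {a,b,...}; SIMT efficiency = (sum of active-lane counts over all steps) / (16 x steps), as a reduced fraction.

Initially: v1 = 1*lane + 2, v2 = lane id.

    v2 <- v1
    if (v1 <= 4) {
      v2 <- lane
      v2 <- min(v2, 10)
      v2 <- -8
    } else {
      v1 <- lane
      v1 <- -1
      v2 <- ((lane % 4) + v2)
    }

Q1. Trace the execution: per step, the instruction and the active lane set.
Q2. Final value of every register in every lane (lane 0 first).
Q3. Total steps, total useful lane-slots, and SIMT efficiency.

step 0: v2 <- v1                     {0,1,2,3,4,5,6,7,8,9,10,11,12,13,14,15}
step 1: eval (v1 <= 4)               {0,1,2,3,4,5,6,7,8,9,10,11,12,13,14,15}
step 2: v2 <- lane                   {0,1,2}
step 3: v2 <- min(v2, 10)            {0,1,2}
step 4: v2 <- -8                     {0,1,2}
step 5: v1 <- lane                   {3,4,5,6,7,8,9,10,11,12,13,14,15}
step 6: v1 <- -1                     {3,4,5,6,7,8,9,10,11,12,13,14,15}
step 7: v2 <- ((lane % 4) + v2)      {3,4,5,6,7,8,9,10,11,12,13,14,15}

Answer: 8 steps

v1: 2,3,4,-1,-1,-1,-1,-1,-1,-1,-1,-1,-1,-1,-1,-1
v2: -8,-8,-8,8,6,8,10,12,10,12,14,16,14,16,18,20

steps = 8; useful = 80; efficiency = 80/128 = 5/8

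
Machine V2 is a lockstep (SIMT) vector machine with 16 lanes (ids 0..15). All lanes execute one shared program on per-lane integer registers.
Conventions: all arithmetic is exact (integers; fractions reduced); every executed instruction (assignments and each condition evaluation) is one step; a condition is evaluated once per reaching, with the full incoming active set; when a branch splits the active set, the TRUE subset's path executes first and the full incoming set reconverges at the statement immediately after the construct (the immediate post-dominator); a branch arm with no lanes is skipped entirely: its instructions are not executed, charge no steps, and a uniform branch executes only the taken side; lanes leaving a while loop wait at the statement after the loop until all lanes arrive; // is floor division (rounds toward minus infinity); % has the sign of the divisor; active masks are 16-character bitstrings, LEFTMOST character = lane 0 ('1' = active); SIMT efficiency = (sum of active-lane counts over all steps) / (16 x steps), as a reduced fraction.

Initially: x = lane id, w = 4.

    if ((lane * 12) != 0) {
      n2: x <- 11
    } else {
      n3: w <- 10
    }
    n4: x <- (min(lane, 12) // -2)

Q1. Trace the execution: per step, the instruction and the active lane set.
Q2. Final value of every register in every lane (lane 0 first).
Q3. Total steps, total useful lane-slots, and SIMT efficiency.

step 0: eval ((lane * 12) != 0)      1111111111111111
step 1: x <- 11                      0111111111111111
step 2: w <- 10                      1000000000000000
step 3: x <- (min(lane, 12) // -2)   1111111111111111

Answer: 4 steps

x: 0,-1,-1,-2,-2,-3,-3,-4,-4,-5,-5,-6,-6,-6,-6,-6
w: 10,4,4,4,4,4,4,4,4,4,4,4,4,4,4,4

steps = 4; useful = 48; efficiency = 48/64 = 3/4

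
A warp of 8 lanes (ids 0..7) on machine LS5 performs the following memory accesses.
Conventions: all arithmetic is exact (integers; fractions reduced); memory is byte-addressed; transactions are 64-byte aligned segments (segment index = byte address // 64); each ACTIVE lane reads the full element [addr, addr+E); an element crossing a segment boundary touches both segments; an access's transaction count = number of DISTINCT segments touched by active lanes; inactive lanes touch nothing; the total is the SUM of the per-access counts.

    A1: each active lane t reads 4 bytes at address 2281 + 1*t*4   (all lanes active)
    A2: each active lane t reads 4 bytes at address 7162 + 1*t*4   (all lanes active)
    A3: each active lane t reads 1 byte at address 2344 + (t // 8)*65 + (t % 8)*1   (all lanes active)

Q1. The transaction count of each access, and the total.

A1: 2 transactions
A2: 2 transactions
A3: 1 transaction

Answer: 2,2,1; total 5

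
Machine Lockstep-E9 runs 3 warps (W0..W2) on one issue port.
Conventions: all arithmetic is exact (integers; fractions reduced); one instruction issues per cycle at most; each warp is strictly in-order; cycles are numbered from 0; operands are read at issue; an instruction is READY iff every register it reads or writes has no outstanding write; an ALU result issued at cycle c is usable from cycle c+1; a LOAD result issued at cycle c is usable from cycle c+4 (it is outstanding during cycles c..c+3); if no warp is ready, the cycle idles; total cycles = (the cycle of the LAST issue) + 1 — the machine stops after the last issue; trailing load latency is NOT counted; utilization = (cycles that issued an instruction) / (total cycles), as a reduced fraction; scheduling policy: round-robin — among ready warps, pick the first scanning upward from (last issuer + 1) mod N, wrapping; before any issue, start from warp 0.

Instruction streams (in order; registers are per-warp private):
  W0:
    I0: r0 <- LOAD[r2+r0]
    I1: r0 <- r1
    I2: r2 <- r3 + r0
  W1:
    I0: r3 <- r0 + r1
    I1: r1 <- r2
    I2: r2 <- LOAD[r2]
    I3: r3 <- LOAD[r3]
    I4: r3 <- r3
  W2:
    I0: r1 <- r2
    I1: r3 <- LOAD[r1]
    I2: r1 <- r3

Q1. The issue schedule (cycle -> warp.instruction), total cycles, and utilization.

cycle 0: W0.I0
cycle 1: W1.I0
cycle 2: W2.I0
cycle 3: W1.I1
cycle 4: W2.I1
cycle 5: W0.I1
cycle 6: W1.I2
cycle 7: W0.I2
cycle 8: W1.I3
cycle 9: W2.I2
cycle 10: idle
cycle 11: idle
cycle 12: W1.I4

Answer: 13 cycles, utilization 11/13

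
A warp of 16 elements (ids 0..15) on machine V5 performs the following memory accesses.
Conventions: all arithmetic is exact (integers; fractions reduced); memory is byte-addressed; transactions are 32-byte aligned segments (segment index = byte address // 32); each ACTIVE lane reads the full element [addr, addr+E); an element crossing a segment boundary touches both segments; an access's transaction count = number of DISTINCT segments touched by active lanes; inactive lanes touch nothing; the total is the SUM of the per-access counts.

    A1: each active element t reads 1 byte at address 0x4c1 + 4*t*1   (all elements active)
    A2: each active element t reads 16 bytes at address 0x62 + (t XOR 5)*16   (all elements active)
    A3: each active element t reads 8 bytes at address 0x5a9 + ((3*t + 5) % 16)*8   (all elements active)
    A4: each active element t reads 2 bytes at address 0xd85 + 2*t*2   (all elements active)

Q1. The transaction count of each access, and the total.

A1: 2 transactions
A2: 9 transactions
A3: 5 transactions
A4: 3 transactions

Answer: 2,9,5,3; total 19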